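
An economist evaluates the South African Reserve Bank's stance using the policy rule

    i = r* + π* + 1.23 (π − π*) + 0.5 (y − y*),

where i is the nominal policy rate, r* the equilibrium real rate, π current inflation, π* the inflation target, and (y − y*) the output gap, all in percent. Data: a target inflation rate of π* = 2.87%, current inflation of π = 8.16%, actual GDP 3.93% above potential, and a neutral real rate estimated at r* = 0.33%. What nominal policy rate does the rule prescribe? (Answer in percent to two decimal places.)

Output 3.93% above potential → (y − y*) = 3.93.
i = 0.33 + 2.87 + 1.23 × (8.16 − 2.87) + 0.5 × 3.93
   = 0.33 + 2.87 + 6.5067 + 1.965 = 11.67

11.67%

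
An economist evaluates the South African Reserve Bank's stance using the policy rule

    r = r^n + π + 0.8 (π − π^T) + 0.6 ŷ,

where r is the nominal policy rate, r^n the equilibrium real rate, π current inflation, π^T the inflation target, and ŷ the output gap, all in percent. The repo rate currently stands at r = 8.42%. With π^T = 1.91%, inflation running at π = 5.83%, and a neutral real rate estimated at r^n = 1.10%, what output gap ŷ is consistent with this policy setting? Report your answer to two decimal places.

0.6 ŷ = 8.42 − 1.10 − 5.83 − 0.8 × (5.83 − 1.91) = -1.646
ŷ = -1.646 / 0.6 = -2.74

-2.74%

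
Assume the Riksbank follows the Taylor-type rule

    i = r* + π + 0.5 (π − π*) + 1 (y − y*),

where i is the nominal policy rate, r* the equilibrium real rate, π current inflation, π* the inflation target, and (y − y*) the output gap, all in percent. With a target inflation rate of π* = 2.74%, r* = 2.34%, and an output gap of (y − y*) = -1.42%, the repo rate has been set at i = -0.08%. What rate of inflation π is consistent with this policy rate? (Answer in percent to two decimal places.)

0.25%

Collecting π: i = r* + (1 + 0.5) π − 0.5 π* + 1 (y − y*)
1.5 π = -0.08 − 2.34 + 0.5 × 2.74 − 1 × (-1.42) = 0.37
π = 0.37 / 1.5 = 0.25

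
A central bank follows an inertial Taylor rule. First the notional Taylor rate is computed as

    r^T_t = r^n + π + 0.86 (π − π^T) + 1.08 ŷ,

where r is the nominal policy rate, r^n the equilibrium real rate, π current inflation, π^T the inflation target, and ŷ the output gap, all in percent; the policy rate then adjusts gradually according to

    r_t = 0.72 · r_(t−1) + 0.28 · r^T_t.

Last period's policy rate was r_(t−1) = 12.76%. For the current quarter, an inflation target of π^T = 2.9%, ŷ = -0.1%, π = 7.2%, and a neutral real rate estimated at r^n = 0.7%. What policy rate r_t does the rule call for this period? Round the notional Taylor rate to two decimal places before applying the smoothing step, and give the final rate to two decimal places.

12.40%

r^T_t = 0.7 + 7.2 + 0.86 × (7.2 − 2.9) + 1.08 × (-0.1)
   = 0.7 + 7.2 + 3.698 − 0.108 = 11.49
r_t = 0.72 × 12.76 + 0.28 × 11.49 = 9.1872 + 3.2172 = 12.40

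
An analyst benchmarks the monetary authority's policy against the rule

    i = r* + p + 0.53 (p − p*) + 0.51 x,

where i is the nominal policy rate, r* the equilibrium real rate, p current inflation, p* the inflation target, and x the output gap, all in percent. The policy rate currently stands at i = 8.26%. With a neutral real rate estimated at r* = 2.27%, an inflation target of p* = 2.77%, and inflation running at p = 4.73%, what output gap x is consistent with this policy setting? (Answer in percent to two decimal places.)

0.43%

0.51 x = 8.26 − 2.27 − 4.73 − 0.53 × (4.73 − 2.77) = 0.2212
x = 0.2212 / 0.51 = 0.43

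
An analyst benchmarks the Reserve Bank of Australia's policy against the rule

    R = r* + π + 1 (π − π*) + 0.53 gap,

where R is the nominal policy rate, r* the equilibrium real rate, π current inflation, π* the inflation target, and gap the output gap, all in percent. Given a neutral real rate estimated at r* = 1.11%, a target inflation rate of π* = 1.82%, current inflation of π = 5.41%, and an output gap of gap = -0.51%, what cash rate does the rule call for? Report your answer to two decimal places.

R = 1.11 + 5.41 + 1 × (5.41 − 1.82) + 0.53 × (-0.51)
   = 1.11 + 5.41 + 3.59 − 0.2703 = 9.84

9.84%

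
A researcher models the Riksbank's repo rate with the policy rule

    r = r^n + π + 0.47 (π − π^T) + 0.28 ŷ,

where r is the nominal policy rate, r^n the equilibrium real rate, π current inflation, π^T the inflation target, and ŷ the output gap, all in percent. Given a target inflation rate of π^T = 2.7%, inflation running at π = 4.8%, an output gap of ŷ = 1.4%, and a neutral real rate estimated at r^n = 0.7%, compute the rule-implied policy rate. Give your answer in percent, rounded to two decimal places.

6.88%

r = 0.7 + 4.8 + 0.47 × (4.8 − 2.7) + 0.28 × 1.4
   = 0.7 + 4.8 + 0.987 + 0.392 = 6.88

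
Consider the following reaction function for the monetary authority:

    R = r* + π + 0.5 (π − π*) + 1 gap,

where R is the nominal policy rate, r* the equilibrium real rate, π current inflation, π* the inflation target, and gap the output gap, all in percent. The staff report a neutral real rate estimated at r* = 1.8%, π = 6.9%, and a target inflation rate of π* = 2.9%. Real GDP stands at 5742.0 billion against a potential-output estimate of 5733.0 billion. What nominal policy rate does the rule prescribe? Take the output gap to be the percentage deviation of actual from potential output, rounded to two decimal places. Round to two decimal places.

10.86%

Output gap = 100 × (5742.0 − 5733.0) / 5733.0 = 0.16%.
R = 1.80 + 6.90 + 0.5 × (6.90 − 2.90) + 1 × 0.16
   = 1.80 + 6.9 + 2 + 0.16 = 10.86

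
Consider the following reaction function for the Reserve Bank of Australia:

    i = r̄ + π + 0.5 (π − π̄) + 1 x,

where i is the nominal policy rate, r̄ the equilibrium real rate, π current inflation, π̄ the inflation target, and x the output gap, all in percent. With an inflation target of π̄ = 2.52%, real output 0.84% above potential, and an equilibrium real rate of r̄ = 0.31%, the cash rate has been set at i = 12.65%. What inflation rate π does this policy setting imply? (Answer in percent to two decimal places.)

8.51%

Output 0.84% above potential → x = 0.84.
Collecting π: i = r̄ + (1 + 0.5) π − 0.5 π̄ + 1 x
1.5 π = 12.65 − 0.31 + 0.5 × 2.52 − 1 × 0.84 = 12.76
π = 12.76 / 1.5 = 8.51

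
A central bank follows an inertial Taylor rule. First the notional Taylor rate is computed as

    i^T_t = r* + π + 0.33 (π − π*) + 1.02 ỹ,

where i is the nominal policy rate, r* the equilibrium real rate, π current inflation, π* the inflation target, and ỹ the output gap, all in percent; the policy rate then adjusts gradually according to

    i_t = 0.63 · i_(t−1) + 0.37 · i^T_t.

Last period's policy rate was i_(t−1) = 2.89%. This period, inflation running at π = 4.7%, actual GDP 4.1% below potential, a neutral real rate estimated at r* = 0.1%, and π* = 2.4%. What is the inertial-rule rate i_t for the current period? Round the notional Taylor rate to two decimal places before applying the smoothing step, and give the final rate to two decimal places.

2.33%

Output 4.1% below potential → ỹ = -4.1.
i^T_t = 0.1 + 4.7 + 0.33 × (4.7 − 2.4) + 1.02 × (-4.1)
   = 0.1 + 4.7 + 0.759 − 4.182 = 1.38
i_t = 0.63 × 2.89 + 0.37 × 1.38 = 1.8207 + 0.5106 = 2.33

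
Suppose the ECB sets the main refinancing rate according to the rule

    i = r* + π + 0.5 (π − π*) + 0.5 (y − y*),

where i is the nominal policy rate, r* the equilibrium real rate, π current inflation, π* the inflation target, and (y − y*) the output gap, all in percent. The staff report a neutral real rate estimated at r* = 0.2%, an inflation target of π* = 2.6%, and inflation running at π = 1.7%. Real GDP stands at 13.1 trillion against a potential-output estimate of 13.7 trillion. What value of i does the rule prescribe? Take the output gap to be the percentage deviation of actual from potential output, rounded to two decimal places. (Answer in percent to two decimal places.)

-0.74%

Output gap = 100 × (13.1 − 13.7) / 13.7 = -4.38%.
i = 0.20 + 1.70 + 0.5 × (1.70 − 2.60) + 0.5 × (-4.38)
   = 0.20 + 1.7 − 0.45 − 2.19 = -0.74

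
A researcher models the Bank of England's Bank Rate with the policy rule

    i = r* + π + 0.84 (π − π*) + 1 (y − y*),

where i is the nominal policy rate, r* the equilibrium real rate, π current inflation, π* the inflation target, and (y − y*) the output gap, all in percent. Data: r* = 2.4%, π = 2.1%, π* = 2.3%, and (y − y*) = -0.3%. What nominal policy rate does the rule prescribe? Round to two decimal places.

i = 2.4 + 2.1 + 0.84 × (2.1 − 2.3) + 1 × (-0.3)
   = 2.4 + 2.1 − 0.168 − 0.3 = 4.03

4.03%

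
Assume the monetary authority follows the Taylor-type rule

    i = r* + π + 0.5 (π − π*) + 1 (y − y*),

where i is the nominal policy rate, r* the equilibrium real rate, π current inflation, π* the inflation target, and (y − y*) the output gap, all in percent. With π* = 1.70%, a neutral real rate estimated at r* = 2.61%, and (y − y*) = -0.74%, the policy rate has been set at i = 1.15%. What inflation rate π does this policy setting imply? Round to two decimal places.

0.09%

Collecting π: i = r* + (1 + 0.5) π − 0.5 π* + 1 (y − y*)
1.5 π = 1.15 − 2.61 + 0.5 × 1.70 − 1 × (-0.74) = 0.13
π = 0.13 / 1.5 = 0.09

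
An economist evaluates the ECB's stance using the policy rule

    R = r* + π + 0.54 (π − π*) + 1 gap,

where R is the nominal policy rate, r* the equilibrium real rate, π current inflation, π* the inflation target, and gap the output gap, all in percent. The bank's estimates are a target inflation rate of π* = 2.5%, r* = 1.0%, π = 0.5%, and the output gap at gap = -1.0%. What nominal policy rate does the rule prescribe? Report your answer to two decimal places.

R = 1.0 + 0.5 + 0.54 × (0.5 − 2.5) + 1 × (-1.0)
   = 1.0 + 0.5 − 1.08 − 1 = -0.58

-0.58%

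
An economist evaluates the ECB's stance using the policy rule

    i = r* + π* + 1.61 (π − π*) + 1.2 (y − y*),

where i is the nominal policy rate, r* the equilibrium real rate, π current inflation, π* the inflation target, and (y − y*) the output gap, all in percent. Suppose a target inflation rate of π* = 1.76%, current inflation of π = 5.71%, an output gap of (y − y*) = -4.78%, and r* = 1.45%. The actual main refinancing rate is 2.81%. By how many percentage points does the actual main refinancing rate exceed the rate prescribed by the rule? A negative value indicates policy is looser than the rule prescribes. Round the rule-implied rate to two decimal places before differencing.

-1.02 pp

i = 1.45 + 1.76 + 1.61 × (5.71 − 1.76) + 1.2 × (-4.78)
   = 1.45 + 1.76 + 6.3595 − 5.736 = 3.83
Deviation = 2.81 − 3.83 = -1.02 pp.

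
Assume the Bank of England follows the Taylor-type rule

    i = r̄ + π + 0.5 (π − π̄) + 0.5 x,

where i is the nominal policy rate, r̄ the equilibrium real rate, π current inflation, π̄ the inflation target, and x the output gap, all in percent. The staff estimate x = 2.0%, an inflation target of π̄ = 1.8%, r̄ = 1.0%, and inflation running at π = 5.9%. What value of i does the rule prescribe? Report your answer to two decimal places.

i = 1.0 + 5.9 + 0.5 × (5.9 − 1.8) + 0.5 × 2.0
   = 1.0 + 5.9 + 2.05 + 1 = 9.95

9.95%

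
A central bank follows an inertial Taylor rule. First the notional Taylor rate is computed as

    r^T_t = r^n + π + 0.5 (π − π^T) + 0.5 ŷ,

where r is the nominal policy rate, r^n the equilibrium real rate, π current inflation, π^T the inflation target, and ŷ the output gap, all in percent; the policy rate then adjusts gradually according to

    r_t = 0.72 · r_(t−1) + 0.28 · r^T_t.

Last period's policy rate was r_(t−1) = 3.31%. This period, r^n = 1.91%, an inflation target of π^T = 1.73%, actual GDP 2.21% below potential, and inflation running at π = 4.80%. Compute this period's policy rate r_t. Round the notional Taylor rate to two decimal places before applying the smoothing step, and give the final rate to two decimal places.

4.38%

Output 2.21% below potential → ŷ = -2.21.
r^T_t = 1.91 + 4.80 + 0.5 × (4.80 − 1.73) + 0.5 × (-2.21)
   = 1.91 + 4.8 + 1.535 − 1.105 = 7.14
r_t = 0.72 × 3.31 + 0.28 × 7.14 = 2.3832 + 1.9992 = 4.38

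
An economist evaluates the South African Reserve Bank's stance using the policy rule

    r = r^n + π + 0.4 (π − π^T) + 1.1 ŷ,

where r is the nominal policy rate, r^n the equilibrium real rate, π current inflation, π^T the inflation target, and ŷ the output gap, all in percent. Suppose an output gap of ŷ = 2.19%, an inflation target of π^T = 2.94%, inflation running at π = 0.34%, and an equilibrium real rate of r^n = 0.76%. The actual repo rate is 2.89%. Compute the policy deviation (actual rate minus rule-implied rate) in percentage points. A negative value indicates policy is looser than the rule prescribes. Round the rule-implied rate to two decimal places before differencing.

0.42 pp

r = 0.76 + 0.34 + 0.4 × (0.34 − 2.94) + 1.1 × 2.19
   = 0.76 + 0.34 − 1.04 + 2.409 = 2.47
Deviation = 2.89 − 2.47 = 0.42 pp.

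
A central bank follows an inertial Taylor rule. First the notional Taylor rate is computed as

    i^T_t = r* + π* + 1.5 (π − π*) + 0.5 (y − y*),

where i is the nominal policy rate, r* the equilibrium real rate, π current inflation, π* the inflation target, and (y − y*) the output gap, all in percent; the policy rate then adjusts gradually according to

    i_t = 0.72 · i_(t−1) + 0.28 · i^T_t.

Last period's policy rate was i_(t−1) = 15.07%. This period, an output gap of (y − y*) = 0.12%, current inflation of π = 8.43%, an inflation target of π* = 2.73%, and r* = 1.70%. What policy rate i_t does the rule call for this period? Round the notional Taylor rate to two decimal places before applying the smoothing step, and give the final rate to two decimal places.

i^T_t = 1.70 + 2.73 + 1.5 × (8.43 − 2.73) + 0.5 × 0.12
   = 1.70 + 2.73 + 8.55 + 0.06 = 13.04
i_t = 0.72 × 15.07 + 0.28 × 13.04 = 10.8504 + 3.6512 = 14.50

14.50%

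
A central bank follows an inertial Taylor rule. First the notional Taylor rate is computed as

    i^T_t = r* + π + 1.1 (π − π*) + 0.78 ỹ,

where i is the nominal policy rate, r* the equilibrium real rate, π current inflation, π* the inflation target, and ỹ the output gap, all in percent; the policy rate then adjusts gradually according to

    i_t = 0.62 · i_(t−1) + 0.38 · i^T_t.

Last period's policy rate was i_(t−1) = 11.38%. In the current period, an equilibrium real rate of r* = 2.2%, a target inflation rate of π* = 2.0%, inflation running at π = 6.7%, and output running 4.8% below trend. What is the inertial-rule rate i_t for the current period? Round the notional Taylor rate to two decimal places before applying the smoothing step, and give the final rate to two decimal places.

10.98%

Output 4.8% below potential → ỹ = -4.8.
i^T_t = 2.2 + 6.7 + 1.1 × (6.7 − 2.0) + 0.78 × (-4.8)
   = 2.2 + 6.7 + 5.17 − 3.744 = 10.33
i_t = 0.62 × 11.38 + 0.38 × 10.33 = 7.0556 + 3.9254 = 10.98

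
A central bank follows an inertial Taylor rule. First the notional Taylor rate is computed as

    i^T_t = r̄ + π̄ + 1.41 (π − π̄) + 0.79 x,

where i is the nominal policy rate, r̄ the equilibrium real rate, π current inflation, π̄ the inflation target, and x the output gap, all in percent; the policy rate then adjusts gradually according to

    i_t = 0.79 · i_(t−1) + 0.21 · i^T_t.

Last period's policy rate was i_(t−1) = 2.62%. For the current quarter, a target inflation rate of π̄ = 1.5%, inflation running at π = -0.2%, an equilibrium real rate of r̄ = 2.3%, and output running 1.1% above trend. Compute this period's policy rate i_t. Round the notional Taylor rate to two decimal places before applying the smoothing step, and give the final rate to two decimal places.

2.55%

Output 1.1% above potential → x = 1.1.
i^T_t = 2.3 + 1.5 + 1.41 × (-0.2 − 1.5) + 0.79 × 1.1
   = 2.3 + 1.5 − 2.397 + 0.869 = 2.27
i_t = 0.79 × 2.62 + 0.21 × 2.27 = 2.0698 + 0.4767 = 2.55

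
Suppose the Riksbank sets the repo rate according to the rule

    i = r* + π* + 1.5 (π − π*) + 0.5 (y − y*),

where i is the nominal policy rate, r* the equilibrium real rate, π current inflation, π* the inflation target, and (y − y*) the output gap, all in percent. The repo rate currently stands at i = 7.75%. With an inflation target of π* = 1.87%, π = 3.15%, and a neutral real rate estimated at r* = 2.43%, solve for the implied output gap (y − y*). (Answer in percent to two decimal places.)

3.06%

0.5 (y − y*) = 7.75 − 2.43 − 1.87 − 1.5 × (3.15 − 1.87) = 1.53
(y − y*) = 1.53 / 0.5 = 3.06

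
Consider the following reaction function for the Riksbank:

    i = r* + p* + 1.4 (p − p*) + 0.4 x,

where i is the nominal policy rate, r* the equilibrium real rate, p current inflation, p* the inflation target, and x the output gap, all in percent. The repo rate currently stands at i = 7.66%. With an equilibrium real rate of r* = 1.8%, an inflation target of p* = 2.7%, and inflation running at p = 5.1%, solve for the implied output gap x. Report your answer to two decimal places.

0.4 x = 7.66 − 1.8 − 2.7 − 1.4 × (5.1 − 2.7) = -0.2
x = -0.2 / 0.4 = -0.50

-0.50%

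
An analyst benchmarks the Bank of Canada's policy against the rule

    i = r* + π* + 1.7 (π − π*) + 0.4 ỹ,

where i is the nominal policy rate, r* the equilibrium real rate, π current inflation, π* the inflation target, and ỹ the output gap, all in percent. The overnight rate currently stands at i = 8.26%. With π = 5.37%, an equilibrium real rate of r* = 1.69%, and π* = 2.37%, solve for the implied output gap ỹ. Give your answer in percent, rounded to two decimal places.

-2.25%

0.4 ỹ = 8.26 − 1.69 − 2.37 − 1.7 × (5.37 − 2.37) = -0.9
ỹ = -0.9 / 0.4 = -2.25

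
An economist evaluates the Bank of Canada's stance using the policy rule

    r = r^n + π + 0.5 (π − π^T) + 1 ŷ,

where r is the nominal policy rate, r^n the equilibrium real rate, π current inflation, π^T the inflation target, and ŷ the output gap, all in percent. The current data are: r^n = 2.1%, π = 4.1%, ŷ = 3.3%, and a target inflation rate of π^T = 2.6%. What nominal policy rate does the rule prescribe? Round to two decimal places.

r = 2.1 + 4.1 + 0.5 × (4.1 − 2.6) + 1 × 3.3
   = 2.1 + 4.1 + 0.75 + 3.3 = 10.25

10.25%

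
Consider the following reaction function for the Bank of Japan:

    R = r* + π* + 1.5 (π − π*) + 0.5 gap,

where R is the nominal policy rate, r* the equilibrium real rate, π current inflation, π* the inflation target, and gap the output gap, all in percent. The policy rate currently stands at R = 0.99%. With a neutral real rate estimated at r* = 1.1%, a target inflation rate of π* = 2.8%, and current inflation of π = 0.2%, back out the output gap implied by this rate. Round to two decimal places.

0.5 gap = 0.99 − 1.1 − 2.8 − 1.5 × (0.2 − 2.8) = 0.99
gap = 0.99 / 0.5 = 1.98

1.98%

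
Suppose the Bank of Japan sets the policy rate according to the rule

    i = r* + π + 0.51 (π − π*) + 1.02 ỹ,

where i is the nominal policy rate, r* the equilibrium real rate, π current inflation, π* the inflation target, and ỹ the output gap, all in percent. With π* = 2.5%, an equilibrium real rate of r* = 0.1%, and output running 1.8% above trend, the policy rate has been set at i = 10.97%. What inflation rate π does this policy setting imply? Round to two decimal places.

Output 1.8% above potential → ỹ = 1.8.
Collecting π: i = r* + (1 + 0.51) π − 0.51 π* + 1.02 ỹ
1.51 π = 10.97 − 0.1 + 0.51 × 2.5 − 1.02 × 1.8 = 10.309
π = 10.309 / 1.51 = 6.83

6.83%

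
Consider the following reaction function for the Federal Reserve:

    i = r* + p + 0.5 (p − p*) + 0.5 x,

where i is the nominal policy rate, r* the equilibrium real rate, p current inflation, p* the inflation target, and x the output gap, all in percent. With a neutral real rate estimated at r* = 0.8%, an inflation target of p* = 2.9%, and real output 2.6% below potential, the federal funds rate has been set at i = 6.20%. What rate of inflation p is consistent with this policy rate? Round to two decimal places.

5.43%

Output 2.6% below potential → x = -2.6.
Collecting p: i = r* + (1 + 0.5) p − 0.5 p* + 0.5 x
1.5 p = 6.20 − 0.8 + 0.5 × 2.9 − 0.5 × (-2.6) = 8.15
p = 8.15 / 1.5 = 5.43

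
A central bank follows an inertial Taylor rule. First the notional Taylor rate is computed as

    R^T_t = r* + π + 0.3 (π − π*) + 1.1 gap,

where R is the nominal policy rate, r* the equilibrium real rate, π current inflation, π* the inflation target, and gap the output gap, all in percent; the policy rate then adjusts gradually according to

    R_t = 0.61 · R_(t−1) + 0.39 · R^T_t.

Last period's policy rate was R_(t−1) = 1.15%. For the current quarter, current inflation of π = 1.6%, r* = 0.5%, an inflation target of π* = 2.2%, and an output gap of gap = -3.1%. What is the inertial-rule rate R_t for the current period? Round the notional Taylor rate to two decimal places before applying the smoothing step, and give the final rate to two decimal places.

R^T_t = 0.5 + 1.6 + 0.3 × (1.6 − 2.2) + 1.1 × (-3.1)
   = 0.5 + 1.6 − 0.18 − 3.41 = -1.49
R_t = 0.61 × 1.15 + 0.39 × (-1.49) = 0.7015 − 0.5811 = 0.12

0.12%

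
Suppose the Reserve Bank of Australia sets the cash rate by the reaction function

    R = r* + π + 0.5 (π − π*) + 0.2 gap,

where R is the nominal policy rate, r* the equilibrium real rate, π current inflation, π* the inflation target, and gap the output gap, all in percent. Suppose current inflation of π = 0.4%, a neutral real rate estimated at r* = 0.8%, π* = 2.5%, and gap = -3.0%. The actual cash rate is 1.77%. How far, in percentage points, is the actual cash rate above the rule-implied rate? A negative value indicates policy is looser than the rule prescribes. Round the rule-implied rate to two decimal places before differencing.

2.22 pp

R = 0.8 + 0.4 + 0.5 × (0.4 − 2.5) + 0.2 × (-3.0)
   = 0.8 + 0.4 − 1.05 − 0.6 = -0.45
Deviation = 1.77 − (-0.45) = 2.22 pp.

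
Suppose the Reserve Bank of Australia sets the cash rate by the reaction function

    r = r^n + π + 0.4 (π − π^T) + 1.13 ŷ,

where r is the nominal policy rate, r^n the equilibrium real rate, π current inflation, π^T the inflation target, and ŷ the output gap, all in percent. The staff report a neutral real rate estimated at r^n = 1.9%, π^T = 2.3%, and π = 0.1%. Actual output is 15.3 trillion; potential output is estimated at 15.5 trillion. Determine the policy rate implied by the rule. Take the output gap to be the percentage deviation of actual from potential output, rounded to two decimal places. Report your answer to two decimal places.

Output gap = 100 × (15.3 − 15.5) / 15.5 = -1.29%.
r = 1.90 + 0.10 + 0.4 × (0.10 − 2.30) + 1.13 × (-1.29)
   = 1.90 + 0.1 − 0.88 − 1.4577 = -0.34

-0.34%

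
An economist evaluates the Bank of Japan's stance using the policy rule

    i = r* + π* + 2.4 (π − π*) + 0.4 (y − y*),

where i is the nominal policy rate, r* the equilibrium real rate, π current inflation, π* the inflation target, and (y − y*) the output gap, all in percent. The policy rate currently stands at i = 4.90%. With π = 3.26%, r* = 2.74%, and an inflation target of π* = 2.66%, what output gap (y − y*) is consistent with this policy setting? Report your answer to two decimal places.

0.4 (y − y*) = 4.90 − 2.74 − 2.66 − 2.4 × (3.26 − 2.66) = -1.94
(y − y*) = -1.94 / 0.4 = -4.85

-4.85%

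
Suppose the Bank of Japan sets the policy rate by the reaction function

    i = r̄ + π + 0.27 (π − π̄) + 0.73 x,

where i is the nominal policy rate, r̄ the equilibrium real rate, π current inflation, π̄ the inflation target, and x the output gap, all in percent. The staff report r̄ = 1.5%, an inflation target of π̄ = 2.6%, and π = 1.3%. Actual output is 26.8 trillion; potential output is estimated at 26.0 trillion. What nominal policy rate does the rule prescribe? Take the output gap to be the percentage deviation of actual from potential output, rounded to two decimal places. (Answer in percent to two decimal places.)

Output gap = 100 × (26.8 − 26.0) / 26.0 = 3.08%.
i = 1.50 + 1.30 + 0.27 × (1.30 − 2.60) + 0.73 × 3.08
   = 1.50 + 1.3 − 0.351 + 2.2484 = 4.70

4.70%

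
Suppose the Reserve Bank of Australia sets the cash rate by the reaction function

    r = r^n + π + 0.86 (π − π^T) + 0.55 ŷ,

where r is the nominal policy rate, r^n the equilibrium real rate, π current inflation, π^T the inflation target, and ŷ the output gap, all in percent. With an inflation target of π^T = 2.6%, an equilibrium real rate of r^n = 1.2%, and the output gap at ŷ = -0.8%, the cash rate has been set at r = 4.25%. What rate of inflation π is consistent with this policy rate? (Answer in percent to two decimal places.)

3.08%

Collecting π: r = r^n + (1 + 0.86) π − 0.86 π^T + 0.55 ŷ
1.86 π = 4.25 − 1.2 + 0.86 × 2.6 − 0.55 × (-0.8) = 5.726
π = 5.726 / 1.86 = 3.08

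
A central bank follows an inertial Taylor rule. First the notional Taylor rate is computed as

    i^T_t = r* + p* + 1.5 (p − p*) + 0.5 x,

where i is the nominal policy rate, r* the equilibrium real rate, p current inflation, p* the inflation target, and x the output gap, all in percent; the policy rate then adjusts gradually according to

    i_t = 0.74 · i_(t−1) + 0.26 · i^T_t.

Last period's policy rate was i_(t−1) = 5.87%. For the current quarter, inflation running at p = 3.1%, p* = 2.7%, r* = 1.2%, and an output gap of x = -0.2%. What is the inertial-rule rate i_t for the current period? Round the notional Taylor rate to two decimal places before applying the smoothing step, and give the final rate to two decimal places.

5.49%

i^T_t = 1.2 + 2.7 + 1.5 × (3.1 − 2.7) + 0.5 × (-0.2)
   = 1.2 + 2.7 + 0.6 − 0.1 = 4.40
i_t = 0.74 × 5.87 + 0.26 × 4.40 = 4.3438 + 1.144 = 5.49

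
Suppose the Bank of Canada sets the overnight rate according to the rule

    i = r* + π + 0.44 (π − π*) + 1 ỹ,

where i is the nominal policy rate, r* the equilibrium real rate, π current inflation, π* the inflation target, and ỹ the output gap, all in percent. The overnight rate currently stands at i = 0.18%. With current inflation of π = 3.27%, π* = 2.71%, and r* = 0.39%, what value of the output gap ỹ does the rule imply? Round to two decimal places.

1 ỹ = 0.18 − 0.39 − 3.27 − 0.44 × (3.27 − 2.71) = -3.7264
ỹ = -3.7264 / 1 = -3.73

-3.73%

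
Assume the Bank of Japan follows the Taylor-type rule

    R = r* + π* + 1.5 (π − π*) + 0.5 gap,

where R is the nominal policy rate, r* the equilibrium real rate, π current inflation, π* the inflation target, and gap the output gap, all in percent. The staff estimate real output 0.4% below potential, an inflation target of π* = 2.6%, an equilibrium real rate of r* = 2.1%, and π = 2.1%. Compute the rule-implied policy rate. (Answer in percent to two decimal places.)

3.75%

Output 0.4% below potential → gap = -0.4.
R = 2.1 + 2.6 + 1.5 × (2.1 − 2.6) + 0.5 × (-0.4)
   = 2.1 + 2.6 − 0.75 − 0.2 = 3.75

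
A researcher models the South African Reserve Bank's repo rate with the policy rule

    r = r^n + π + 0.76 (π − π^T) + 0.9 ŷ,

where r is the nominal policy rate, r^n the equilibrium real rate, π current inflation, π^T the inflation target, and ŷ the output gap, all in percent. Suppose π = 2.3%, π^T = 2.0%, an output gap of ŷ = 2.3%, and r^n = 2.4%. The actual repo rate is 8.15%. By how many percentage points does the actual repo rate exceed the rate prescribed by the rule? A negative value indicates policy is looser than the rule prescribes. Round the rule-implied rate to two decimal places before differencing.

r = 2.4 + 2.3 + 0.76 × (2.3 − 2.0) + 0.9 × 2.3
   = 2.4 + 2.3 + 0.228 + 2.07 = 7.00
Deviation = 8.15 − 7.00 = 1.15 pp.

1.15 pp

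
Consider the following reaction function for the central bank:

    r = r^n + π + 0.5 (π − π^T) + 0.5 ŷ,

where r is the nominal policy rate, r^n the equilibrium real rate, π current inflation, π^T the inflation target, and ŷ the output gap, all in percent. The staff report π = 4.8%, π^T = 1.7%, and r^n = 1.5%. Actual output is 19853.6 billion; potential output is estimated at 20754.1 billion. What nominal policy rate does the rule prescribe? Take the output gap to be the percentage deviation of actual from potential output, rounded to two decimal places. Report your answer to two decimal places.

Output gap = 100 × (19853.6 − 20754.1) / 20754.1 = -4.34%.
r = 1.50 + 4.80 + 0.5 × (4.80 − 1.70) + 0.5 × (-4.34)
   = 1.50 + 4.8 + 1.55 − 2.17 = 5.68

5.68%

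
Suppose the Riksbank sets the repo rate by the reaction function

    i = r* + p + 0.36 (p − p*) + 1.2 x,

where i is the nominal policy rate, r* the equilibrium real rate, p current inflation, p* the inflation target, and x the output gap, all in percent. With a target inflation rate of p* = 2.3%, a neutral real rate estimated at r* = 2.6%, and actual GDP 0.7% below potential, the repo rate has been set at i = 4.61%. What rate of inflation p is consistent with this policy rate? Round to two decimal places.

2.70%

Output 0.7% below potential → x = -0.7.
Collecting p: i = r* + (1 + 0.36) p − 0.36 p* + 1.2 x
1.36 p = 4.61 − 2.6 + 0.36 × 2.3 − 1.2 × (-0.7) = 3.678
p = 3.678 / 1.36 = 2.70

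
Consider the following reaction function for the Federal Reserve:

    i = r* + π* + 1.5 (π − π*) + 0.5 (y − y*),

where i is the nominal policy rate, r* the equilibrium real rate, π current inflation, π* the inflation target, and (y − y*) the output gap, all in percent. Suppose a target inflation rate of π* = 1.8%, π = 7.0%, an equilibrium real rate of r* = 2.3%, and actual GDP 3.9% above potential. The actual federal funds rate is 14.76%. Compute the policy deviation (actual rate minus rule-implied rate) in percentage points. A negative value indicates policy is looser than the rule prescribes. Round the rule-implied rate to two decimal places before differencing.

Output 3.9% above potential → (y − y*) = 3.9.
i = 2.3 + 1.8 + 1.5 × (7.0 − 1.8) + 0.5 × 3.9
   = 2.3 + 1.8 + 7.8 + 1.95 = 13.85
Deviation = 14.76 − 13.85 = 0.91 pp.

0.91 pp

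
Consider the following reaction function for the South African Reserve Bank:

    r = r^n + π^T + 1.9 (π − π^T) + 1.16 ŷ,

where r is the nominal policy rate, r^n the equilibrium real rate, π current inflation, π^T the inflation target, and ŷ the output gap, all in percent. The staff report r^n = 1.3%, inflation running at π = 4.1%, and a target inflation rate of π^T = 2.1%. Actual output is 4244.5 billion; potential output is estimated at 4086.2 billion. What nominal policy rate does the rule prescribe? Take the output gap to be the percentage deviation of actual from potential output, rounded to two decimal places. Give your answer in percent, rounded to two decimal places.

11.69%

Output gap = 100 × (4244.5 − 4086.2) / 4086.2 = 3.87%.
r = 1.30 + 2.10 + 1.9 × (4.10 − 2.10) + 1.16 × 3.87
   = 1.30 + 2.1 + 3.8 + 4.4892 = 11.69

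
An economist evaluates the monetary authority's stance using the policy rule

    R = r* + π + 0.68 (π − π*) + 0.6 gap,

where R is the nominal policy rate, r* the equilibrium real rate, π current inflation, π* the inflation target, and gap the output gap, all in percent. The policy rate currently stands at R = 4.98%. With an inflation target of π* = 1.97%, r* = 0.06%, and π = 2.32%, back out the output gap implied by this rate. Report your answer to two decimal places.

0.6 gap = 4.98 − 0.06 − 2.32 − 0.68 × (2.32 − 1.97) = 2.362
gap = 2.362 / 0.6 = 3.94

3.94%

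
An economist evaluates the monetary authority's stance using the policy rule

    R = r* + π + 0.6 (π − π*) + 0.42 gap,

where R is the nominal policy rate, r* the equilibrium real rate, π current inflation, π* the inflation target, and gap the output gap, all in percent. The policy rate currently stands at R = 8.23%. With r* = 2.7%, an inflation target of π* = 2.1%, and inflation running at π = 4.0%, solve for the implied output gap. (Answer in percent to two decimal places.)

0.42 gap = 8.23 − 2.7 − 4.0 − 0.6 × (4.0 − 2.1) = 0.39
gap = 0.39 / 0.42 = 0.93

0.93%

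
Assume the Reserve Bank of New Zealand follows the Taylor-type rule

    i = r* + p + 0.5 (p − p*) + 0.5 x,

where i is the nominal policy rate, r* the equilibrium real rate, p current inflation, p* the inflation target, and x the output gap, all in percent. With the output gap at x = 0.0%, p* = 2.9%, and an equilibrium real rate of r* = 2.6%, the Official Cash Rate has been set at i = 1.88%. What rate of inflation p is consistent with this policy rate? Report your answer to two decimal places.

0.49%

Collecting p: i = r* + (1 + 0.5) p − 0.5 p* + 0.5 x
1.5 p = 1.88 − 2.6 + 0.5 × 2.9 − 0.5 × 0.0 = 0.73
p = 0.73 / 1.5 = 0.49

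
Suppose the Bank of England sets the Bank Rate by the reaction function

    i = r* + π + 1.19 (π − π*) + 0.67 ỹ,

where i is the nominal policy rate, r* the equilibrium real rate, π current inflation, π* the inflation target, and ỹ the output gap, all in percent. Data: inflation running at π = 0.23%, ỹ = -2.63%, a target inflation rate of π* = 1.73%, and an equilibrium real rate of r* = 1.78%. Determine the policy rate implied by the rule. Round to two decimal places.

-1.54%

i = 1.78 + 0.23 + 1.19 × (0.23 − 1.73) + 0.67 × (-2.63)
   = 1.78 + 0.23 − 1.785 − 1.7621 = -1.54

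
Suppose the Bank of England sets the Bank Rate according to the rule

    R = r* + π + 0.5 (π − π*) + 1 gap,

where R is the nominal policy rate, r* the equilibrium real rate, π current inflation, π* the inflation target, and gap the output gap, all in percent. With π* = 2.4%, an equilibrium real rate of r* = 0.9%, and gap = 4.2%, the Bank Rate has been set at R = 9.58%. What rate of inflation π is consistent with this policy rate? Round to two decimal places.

3.79%

Collecting π: R = r* + (1 + 0.5) π − 0.5 π* + 1 gap
1.5 π = 9.58 − 0.9 + 0.5 × 2.4 − 1 × 4.2 = 5.68
π = 5.68 / 1.5 = 3.79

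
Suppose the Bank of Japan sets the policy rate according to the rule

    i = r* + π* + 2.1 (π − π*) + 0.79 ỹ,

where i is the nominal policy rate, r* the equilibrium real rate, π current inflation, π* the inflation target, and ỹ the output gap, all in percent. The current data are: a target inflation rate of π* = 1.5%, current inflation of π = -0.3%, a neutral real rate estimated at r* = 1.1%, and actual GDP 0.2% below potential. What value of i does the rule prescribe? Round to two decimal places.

-1.34%

Output 0.2% below potential → ỹ = -0.2.
i = 1.1 + 1.5 + 2.1 × (-0.3 − 1.5) + 0.79 × (-0.2)
   = 1.1 + 1.5 − 3.78 − 0.158 = -1.34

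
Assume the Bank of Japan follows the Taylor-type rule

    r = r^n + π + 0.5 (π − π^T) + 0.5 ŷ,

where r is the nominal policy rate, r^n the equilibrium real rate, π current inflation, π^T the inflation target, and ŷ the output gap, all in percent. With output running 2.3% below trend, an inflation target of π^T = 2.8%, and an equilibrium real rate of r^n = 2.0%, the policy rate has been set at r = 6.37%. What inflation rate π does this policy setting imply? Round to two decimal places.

Output 2.3% below potential → ŷ = -2.3.
Collecting π: r = r^n + (1 + 0.5) π − 0.5 π^T + 0.5 ŷ
1.5 π = 6.37 − 2.0 + 0.5 × 2.8 − 0.5 × (-2.3) = 6.92
π = 6.92 / 1.5 = 4.61

4.61%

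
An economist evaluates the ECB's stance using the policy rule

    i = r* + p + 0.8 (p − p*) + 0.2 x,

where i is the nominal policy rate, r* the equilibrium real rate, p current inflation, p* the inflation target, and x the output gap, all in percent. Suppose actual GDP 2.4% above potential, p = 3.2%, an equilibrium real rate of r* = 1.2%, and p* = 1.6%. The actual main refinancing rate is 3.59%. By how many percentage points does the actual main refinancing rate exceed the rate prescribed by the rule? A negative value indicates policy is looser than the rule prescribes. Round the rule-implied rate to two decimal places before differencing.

-2.57 pp

Output 2.4% above potential → x = 2.4.
i = 1.2 + 3.2 + 0.8 × (3.2 − 1.6) + 0.2 × 2.4
   = 1.2 + 3.2 + 1.28 + 0.48 = 6.16
Deviation = 3.59 − 6.16 = -2.57 pp.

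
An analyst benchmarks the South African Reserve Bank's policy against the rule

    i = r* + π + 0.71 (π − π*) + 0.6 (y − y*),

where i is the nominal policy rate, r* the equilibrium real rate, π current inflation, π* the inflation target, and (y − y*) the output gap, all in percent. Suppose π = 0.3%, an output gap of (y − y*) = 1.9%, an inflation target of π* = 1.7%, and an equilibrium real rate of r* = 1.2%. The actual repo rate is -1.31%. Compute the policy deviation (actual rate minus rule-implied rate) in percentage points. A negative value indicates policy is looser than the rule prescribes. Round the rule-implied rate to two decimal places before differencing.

-2.96 pp

i = 1.2 + 0.3 + 0.71 × (0.3 − 1.7) + 0.6 × 1.9
   = 1.2 + 0.3 − 0.994 + 1.14 = 1.65
Deviation = -1.31 − 1.65 = -2.96 pp.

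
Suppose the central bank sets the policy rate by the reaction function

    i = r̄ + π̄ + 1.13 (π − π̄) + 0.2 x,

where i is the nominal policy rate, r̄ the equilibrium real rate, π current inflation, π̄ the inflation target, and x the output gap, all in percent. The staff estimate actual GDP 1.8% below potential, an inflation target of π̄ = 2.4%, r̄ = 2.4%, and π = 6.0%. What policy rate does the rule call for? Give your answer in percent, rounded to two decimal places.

8.51%

Output 1.8% below potential → x = -1.8.
i = 2.4 + 2.4 + 1.13 × (6.0 − 2.4) + 0.2 × (-1.8)
   = 2.4 + 2.4 + 4.068 − 0.36 = 8.51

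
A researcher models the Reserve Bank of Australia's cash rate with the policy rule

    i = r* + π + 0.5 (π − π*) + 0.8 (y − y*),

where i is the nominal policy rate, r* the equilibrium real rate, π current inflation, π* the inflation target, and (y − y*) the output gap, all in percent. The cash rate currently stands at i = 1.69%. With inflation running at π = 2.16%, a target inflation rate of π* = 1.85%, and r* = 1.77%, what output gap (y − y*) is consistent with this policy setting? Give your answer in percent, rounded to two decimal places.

-2.99%

0.8 (y − y*) = 1.69 − 1.77 − 2.16 − 0.5 × (2.16 − 1.85) = -2.395
(y − y*) = -2.395 / 0.8 = -2.99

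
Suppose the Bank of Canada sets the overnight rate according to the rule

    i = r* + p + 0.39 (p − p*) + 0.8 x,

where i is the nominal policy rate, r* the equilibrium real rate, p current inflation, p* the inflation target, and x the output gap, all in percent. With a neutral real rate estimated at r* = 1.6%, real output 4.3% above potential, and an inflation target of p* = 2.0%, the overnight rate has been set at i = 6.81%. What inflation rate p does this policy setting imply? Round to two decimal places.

1.83%

Output 4.3% above potential → x = 4.3.
Collecting p: i = r* + (1 + 0.39) p − 0.39 p* + 0.8 x
1.39 p = 6.81 − 1.6 + 0.39 × 2.0 − 0.8 × 4.3 = 2.55
p = 2.55 / 1.39 = 1.83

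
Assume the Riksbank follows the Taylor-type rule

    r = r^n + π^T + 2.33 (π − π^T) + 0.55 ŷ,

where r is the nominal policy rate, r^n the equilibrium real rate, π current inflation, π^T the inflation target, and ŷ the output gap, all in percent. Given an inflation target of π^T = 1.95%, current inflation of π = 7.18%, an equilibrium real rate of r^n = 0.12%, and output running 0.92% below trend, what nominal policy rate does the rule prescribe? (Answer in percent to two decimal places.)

Output 0.92% below potential → ŷ = -0.92.
r = 0.12 + 1.95 + 2.33 × (7.18 − 1.95) + 0.55 × (-0.92)
   = 0.12 + 1.95 + 12.1859 − 0.506 = 13.75

13.75%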